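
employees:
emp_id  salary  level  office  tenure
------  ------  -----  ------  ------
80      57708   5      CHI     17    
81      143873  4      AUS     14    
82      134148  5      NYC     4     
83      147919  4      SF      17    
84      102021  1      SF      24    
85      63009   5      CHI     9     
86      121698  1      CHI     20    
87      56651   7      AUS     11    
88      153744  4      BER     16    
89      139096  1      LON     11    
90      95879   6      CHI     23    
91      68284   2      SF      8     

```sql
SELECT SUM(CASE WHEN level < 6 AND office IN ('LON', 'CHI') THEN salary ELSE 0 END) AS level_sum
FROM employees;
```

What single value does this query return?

emp_id=80: ✓ → 57708
emp_id=81: ✗
emp_id=82: ✗
emp_id=83: ✗
emp_id=84: ✗
emp_id=85: ✓ → 63009
emp_id=86: ✓ → 121698
emp_id=87: ✗
emp_id=88: ✗
emp_id=89: ✓ → 139096
emp_id=90: ✗
emp_id=91: ✗
level_sum = 57708 + 63009 + 121698 + 139096 = 381511

381511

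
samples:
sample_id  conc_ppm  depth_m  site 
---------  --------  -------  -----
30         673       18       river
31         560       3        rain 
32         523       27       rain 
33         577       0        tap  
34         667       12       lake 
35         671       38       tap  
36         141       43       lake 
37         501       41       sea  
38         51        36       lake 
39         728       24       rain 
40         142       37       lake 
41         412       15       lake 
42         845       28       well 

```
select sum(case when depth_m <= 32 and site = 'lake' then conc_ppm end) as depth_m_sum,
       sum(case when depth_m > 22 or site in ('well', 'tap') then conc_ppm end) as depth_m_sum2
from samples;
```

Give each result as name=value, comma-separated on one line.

depth_m_sum=1079, depth_m_sum2=4179

[depth_m_sum: depth_m <= 32 and site = 'lake']
sample_id=30: ✗
sample_id=31: ✗
sample_id=32: ✗
sample_id=33: ✗
sample_id=34: ✓ → 667
sample_id=35: ✗
sample_id=36: ✗
sample_id=37: ✗
sample_id=38: ✗
sample_id=39: ✗
sample_id=40: ✗
sample_id=41: ✓ → 412
sample_id=42: ✗
depth_m_sum = 667 + 412 = 1079
—
[depth_m_sum2: depth_m > 22 or site in ('well', 'tap')]
sample_id=30: ✗
sample_id=31: ✗
sample_id=32: ✓ → 523
sample_id=33: ✓ → 577
sample_id=34: ✗
sample_id=35: ✓ → 671
sample_id=36: ✓ → 141
sample_id=37: ✓ → 501
sample_id=38: ✓ → 51
sample_id=39: ✓ → 728
sample_id=40: ✓ → 142
sample_id=41: ✗
sample_id=42: ✓ → 845
depth_m_sum2 = 523 + 577 + 671 + 141 + 501 + 51 + 728 + 142 + 845 = 4179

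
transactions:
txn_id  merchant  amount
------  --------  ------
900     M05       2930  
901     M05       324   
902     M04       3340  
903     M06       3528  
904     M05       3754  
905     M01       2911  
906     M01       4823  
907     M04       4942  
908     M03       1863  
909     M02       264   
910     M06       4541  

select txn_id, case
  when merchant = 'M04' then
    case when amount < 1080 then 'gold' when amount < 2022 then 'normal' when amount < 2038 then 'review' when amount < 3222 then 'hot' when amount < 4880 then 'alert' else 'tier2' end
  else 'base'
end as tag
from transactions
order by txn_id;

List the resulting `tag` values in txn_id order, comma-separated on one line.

txn_id=900: merchant='M05' → outer ELSE → base
txn_id=901: merchant='M05' → outer ELSE → base
txn_id=902: merchant='M04' → inner[amount < 4880] → alert
txn_id=903: merchant='M06' → outer ELSE → base
txn_id=904: merchant='M05' → outer ELSE → base
txn_id=905: merchant='M01' → outer ELSE → base
txn_id=906: merchant='M01' → outer ELSE → base
txn_id=907: merchant='M04' → inner[ELSE] → tier2
txn_id=908: merchant='M03' → outer ELSE → base
txn_id=909: merchant='M02' → outer ELSE → base
txn_id=910: merchant='M06' → outer ELSE → base

base, base, alert, base, base, base, base, tier2, base, base, base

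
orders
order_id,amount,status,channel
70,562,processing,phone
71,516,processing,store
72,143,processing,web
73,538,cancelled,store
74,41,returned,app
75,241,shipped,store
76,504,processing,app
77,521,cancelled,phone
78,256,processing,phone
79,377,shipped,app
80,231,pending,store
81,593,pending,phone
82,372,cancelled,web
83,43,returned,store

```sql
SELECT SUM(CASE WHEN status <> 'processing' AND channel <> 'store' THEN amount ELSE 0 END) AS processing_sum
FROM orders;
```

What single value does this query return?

1904

order_id=70: ✗
order_id=71: ✗
order_id=72: ✗
order_id=73: ✗
order_id=74: ✓ → 41
order_id=75: ✗
order_id=76: ✗
order_id=77: ✓ → 521
order_id=78: ✗
order_id=79: ✓ → 377
order_id=80: ✗
order_id=81: ✓ → 593
order_id=82: ✓ → 372
order_id=83: ✗
processing_sum = 41 + 521 + 377 + 593 + 372 = 1904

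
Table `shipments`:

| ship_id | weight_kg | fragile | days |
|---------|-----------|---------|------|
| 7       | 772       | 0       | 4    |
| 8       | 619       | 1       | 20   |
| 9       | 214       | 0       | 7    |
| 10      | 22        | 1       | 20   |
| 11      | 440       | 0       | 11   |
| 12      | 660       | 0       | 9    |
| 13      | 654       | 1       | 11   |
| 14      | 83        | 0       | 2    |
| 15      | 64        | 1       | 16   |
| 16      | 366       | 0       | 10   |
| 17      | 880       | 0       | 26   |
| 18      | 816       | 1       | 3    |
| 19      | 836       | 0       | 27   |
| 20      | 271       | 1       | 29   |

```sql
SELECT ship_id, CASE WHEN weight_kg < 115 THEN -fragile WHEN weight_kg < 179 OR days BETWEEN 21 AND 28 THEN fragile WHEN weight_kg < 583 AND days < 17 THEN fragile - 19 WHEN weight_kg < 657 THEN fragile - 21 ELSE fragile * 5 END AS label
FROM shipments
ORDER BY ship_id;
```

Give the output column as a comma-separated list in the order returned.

0, -20, -19, -1, -19, 0, -20, 0, -1, -19, 0, 5, 0, -20

ship_id=7: ELSE → 0
ship_id=8: weight_kg < 657 → -20
ship_id=9: weight_kg < 583 AND days < 17 → -19
ship_id=10: weight_kg < 115 → -1
ship_id=11: weight_kg < 583 AND days < 17 → -19
ship_id=12: ELSE → 0
ship_id=13: weight_kg < 657 → -20
ship_id=14: weight_kg < 115 → 0
ship_id=15: weight_kg < 115 → -1
ship_id=16: weight_kg < 583 AND days < 17 → -19
ship_id=17: weight_kg < 179 OR days BETWEEN 21 AND 28 → 0
ship_id=18: ELSE → 5
ship_id=19: weight_kg < 179 OR days BETWEEN 21 AND 28 → 0
ship_id=20: weight_kg < 657 → -20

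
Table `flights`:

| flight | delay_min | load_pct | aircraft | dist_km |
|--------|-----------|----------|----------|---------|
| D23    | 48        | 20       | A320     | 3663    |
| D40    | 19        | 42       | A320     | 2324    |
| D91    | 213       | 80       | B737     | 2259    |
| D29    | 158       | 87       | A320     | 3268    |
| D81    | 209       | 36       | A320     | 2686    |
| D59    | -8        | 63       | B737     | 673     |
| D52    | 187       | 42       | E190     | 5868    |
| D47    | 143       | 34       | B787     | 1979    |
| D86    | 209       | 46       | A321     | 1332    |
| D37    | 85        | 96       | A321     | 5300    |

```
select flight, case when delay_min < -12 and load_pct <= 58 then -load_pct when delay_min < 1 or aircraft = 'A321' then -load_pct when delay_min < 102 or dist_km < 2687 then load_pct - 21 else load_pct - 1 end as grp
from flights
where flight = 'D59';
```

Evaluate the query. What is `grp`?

flight = D59: delay_min=-8, load_pct=63, aircraft=B737, dist_km=673.
delay_min < -12 and load_pct <= 58 → false
delay_min < 1 or aircraft = 'A321' → true → -63

-63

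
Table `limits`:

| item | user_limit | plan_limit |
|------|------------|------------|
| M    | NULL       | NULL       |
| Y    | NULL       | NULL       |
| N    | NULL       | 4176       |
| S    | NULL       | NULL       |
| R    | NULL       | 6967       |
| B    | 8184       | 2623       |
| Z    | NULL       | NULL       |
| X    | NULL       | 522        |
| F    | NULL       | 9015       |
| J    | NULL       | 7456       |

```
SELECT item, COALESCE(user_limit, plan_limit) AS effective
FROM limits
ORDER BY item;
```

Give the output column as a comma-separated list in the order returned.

item=B: user_limit=8184 → 8184
item=F: user_limit=NULL, plan_limit=9015 → 9015
item=J: user_limit=NULL, plan_limit=7456 → 7456
item=M: user_limit=NULL, plan_limit=NULL (all NULL) → NULL
item=N: user_limit=NULL, plan_limit=4176 → 4176
item=R: user_limit=NULL, plan_limit=6967 → 6967
item=S: user_limit=NULL, plan_limit=NULL (all NULL) → NULL
item=X: user_limit=NULL, plan_limit=522 → 522
item=Y: user_limit=NULL, plan_limit=NULL (all NULL) → NULL
item=Z: user_limit=NULL, plan_limit=NULL (all NULL) → NULL

8184, 9015, 7456, NULL, 4176, 6967, NULL, 522, NULL, NULL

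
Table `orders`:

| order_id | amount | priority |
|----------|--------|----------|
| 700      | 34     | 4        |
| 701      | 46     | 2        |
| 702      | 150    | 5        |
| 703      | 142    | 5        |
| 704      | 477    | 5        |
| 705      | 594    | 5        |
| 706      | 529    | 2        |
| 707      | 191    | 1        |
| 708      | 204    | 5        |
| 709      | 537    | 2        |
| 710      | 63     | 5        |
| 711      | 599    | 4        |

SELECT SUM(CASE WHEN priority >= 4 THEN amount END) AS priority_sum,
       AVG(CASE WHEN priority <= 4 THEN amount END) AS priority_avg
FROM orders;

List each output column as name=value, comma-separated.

[priority_sum: priority >= 4]
order_id=700: ✓ → 34
order_id=701: ✗
order_id=702: ✓ → 150
order_id=703: ✓ → 142
order_id=704: ✓ → 477
order_id=705: ✓ → 594
order_id=706: ✗
order_id=707: ✗
order_id=708: ✓ → 204
order_id=709: ✗
order_id=710: ✓ → 63
order_id=711: ✓ → 599
priority_sum = 34 + 150 + 142 + 477 + 594 + 204 + 63 + 599 = 2263
—
[priority_avg: priority <= 4]
order_id=700: ✓ → 34
order_id=701: ✓ → 46
order_id=702: ✗
order_id=703: ✗
order_id=704: ✗
order_id=705: ✗
order_id=706: ✓ → 529
order_id=707: ✓ → 191
order_id=708: ✗
order_id=709: ✓ → 537
order_id=710: ✗
order_id=711: ✓ → 599
priority_avg = (34 + 46 + 529 + 191 + 537 + 599) / 6 = 322.6666666667

priority_sum=2263, priority_avg=322.6666666667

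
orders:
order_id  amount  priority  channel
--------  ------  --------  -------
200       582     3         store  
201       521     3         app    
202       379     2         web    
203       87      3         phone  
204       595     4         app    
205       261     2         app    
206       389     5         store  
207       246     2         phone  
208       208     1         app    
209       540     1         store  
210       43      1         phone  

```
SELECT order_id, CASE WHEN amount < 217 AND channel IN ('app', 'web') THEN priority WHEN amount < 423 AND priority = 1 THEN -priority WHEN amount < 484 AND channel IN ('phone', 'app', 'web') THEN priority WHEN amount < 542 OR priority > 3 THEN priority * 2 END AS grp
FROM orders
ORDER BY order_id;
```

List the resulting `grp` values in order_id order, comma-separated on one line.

NULL, 6, 2, 3, 8, 2, 10, 2, 1, 2, -1

order_id=200: (no match → NULL) → NULL
order_id=201: amount < 542 OR priority > 3 → 6
order_id=202: amount < 484 AND channel IN ('phone', 'app', 'web') → 2
order_id=203: amount < 484 AND channel IN ('phone', 'app', 'web') → 3
order_id=204: amount < 542 OR priority > 3 → 8
order_id=205: amount < 484 AND channel IN ('phone', 'app', 'web') → 2
order_id=206: amount < 542 OR priority > 3 → 10
order_id=207: amount < 484 AND channel IN ('phone', 'app', 'web') → 2
order_id=208: amount < 217 AND channel IN ('app', 'web') → 1
order_id=209: amount < 542 OR priority > 3 → 2
order_id=210: amount < 423 AND priority = 1 → -1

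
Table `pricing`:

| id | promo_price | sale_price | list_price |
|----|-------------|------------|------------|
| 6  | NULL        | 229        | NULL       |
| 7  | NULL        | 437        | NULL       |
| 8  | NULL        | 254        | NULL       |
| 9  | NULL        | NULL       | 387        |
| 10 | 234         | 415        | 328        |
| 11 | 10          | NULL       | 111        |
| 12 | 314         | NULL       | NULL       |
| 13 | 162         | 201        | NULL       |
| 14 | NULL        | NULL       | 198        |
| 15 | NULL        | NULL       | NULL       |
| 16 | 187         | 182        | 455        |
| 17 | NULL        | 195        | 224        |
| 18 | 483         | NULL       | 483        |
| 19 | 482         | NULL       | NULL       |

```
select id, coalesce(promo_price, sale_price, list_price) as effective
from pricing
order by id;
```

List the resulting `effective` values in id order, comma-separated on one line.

id=6: promo_price=NULL, sale_price=229 → 229
id=7: promo_price=NULL, sale_price=437 → 437
id=8: promo_price=NULL, sale_price=254 → 254
id=9: promo_price=NULL, sale_price=NULL, list_price=387 → 387
id=10: promo_price=234 → 234
id=11: promo_price=10 → 10
id=12: promo_price=314 → 314
id=13: promo_price=162 → 162
id=14: promo_price=NULL, sale_price=NULL, list_price=198 → 198
id=15: promo_price=NULL, sale_price=NULL, list_price=NULL (all NULL) → NULL
id=16: promo_price=187 → 187
id=17: promo_price=NULL, sale_price=195 → 195
id=18: promo_price=483 → 483
id=19: promo_price=482 → 482

229, 437, 254, 387, 234, 10, 314, 162, 198, NULL, 187, 195, 483, 482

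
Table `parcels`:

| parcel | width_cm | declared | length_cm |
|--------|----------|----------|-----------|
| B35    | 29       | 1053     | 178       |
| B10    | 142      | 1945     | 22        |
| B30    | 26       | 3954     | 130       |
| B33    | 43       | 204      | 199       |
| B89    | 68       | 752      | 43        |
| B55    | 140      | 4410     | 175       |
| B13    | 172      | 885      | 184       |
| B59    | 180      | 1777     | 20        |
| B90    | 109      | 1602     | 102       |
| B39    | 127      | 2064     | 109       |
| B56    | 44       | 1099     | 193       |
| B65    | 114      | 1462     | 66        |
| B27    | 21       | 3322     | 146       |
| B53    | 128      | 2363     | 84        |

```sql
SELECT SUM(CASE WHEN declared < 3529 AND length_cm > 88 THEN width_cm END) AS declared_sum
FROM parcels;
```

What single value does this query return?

parcel=B35: ✓ → 29
parcel=B10: ✗
parcel=B30: ✗
parcel=B33: ✓ → 43
parcel=B89: ✗
parcel=B55: ✗
parcel=B13: ✓ → 172
parcel=B59: ✗
parcel=B90: ✓ → 109
parcel=B39: ✓ → 127
parcel=B56: ✓ → 44
parcel=B65: ✗
parcel=B27: ✓ → 21
parcel=B53: ✗
declared_sum = 29 + 43 + 172 + 109 + 127 + 44 + 21 = 545

545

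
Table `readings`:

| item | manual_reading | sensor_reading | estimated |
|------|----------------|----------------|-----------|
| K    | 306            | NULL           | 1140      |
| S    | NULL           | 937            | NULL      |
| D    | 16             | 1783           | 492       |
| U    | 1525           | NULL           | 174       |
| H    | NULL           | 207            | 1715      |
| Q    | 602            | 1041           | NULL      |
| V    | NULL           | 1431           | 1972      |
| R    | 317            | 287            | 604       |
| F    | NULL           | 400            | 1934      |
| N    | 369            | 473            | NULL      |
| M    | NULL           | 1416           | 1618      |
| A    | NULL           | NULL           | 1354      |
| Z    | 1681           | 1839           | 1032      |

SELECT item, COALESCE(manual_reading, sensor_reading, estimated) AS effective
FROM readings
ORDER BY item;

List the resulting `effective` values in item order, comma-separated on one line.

1354, 16, 400, 207, 306, 1416, 369, 602, 317, 937, 1525, 1431, 1681

item=A: manual_reading=NULL, sensor_reading=NULL, estimated=1354 → 1354
item=D: manual_reading=16 → 16
item=F: manual_reading=NULL, sensor_reading=400 → 400
item=H: manual_reading=NULL, sensor_reading=207 → 207
item=K: manual_reading=306 → 306
item=M: manual_reading=NULL, sensor_reading=1416 → 1416
item=N: manual_reading=369 → 369
item=Q: manual_reading=602 → 602
item=R: manual_reading=317 → 317
item=S: manual_reading=NULL, sensor_reading=937 → 937
item=U: manual_reading=1525 → 1525
item=V: manual_reading=NULL, sensor_reading=1431 → 1431
item=Z: manual_reading=1681 → 1681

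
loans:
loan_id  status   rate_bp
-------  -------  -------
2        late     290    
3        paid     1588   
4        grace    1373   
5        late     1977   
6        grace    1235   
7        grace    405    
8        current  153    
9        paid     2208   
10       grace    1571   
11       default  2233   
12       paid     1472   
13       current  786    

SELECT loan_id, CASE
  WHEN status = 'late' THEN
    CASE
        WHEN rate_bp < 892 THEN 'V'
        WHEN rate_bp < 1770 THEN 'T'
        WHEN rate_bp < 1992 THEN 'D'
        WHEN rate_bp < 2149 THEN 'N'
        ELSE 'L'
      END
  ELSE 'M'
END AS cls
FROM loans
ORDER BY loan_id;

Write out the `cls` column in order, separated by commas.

loan_id=2: status='late' → inner[rate_bp < 892] → V
loan_id=3: status='paid' → outer ELSE → M
loan_id=4: status='grace' → outer ELSE → M
loan_id=5: status='late' → inner[rate_bp < 1992] → D
loan_id=6: status='grace' → outer ELSE → M
loan_id=7: status='grace' → outer ELSE → M
loan_id=8: status='current' → outer ELSE → M
loan_id=9: status='paid' → outer ELSE → M
loan_id=10: status='grace' → outer ELSE → M
loan_id=11: status='default' → outer ELSE → M
loan_id=12: status='paid' → outer ELSE → M
loan_id=13: status='current' → outer ELSE → M

V, M, M, D, M, M, M, M, M, M, M, M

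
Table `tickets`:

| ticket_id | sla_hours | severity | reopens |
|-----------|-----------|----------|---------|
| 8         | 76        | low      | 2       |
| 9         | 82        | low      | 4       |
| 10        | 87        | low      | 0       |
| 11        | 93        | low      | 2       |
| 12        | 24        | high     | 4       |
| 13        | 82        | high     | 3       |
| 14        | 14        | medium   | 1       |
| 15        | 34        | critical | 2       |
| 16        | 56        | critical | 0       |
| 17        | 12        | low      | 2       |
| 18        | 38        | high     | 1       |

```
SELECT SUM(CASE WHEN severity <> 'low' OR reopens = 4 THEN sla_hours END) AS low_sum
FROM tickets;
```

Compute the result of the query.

330

ticket_id=8: ✗
ticket_id=9: ✓ → 82
ticket_id=10: ✗
ticket_id=11: ✗
ticket_id=12: ✓ → 24
ticket_id=13: ✓ → 82
ticket_id=14: ✓ → 14
ticket_id=15: ✓ → 34
ticket_id=16: ✓ → 56
ticket_id=17: ✗
ticket_id=18: ✓ → 38
low_sum = 82 + 24 + 82 + 14 + 34 + 56 + 38 = 330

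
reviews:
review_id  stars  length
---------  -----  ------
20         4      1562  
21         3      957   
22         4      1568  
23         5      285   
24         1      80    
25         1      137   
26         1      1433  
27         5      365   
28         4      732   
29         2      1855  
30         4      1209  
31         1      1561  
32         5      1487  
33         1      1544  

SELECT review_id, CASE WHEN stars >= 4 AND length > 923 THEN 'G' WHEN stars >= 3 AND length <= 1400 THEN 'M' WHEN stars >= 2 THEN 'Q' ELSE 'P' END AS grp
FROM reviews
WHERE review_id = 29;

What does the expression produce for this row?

review_id = 29: stars=2, length=1855.
stars >= 4 AND length > 923 → false
stars >= 3 AND length <= 1400 → false
stars >= 2 → true → Q

Q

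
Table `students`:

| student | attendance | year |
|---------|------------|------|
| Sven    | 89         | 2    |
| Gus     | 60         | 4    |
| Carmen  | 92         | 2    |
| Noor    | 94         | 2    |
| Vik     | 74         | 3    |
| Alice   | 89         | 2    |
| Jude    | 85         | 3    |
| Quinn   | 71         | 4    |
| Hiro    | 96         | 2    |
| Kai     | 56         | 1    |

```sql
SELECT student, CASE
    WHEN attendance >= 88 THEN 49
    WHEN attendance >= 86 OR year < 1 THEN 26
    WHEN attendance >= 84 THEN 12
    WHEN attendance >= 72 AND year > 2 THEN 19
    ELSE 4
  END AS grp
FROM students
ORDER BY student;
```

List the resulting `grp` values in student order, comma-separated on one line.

49, 49, 4, 49, 12, 4, 49, 4, 49, 19

student=Alice: attendance >= 88 → 49
student=Carmen: attendance >= 88 → 49
student=Gus: ELSE → 4
student=Hiro: attendance >= 88 → 49
student=Jude: attendance >= 84 → 12
student=Kai: ELSE → 4
student=Noor: attendance >= 88 → 49
student=Quinn: ELSE → 4
student=Sven: attendance >= 88 → 49
student=Vik: attendance >= 72 AND year > 2 → 19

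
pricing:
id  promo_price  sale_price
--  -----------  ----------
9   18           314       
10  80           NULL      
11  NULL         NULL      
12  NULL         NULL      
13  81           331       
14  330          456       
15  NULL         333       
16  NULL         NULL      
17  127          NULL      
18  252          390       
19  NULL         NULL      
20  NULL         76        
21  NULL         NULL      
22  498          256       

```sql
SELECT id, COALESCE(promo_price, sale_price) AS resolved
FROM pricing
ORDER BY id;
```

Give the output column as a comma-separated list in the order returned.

18, 80, NULL, NULL, 81, 330, 333, NULL, 127, 252, NULL, 76, NULL, 498

id=9: promo_price=18 → 18
id=10: promo_price=80 → 80
id=11: promo_price=NULL, sale_price=NULL (all NULL) → NULL
id=12: promo_price=NULL, sale_price=NULL (all NULL) → NULL
id=13: promo_price=81 → 81
id=14: promo_price=330 → 330
id=15: promo_price=NULL, sale_price=333 → 333
id=16: promo_price=NULL, sale_price=NULL (all NULL) → NULL
id=17: promo_price=127 → 127
id=18: promo_price=252 → 252
id=19: promo_price=NULL, sale_price=NULL (all NULL) → NULL
id=20: promo_price=NULL, sale_price=76 → 76
id=21: promo_price=NULL, sale_price=NULL (all NULL) → NULL
id=22: promo_price=498 → 498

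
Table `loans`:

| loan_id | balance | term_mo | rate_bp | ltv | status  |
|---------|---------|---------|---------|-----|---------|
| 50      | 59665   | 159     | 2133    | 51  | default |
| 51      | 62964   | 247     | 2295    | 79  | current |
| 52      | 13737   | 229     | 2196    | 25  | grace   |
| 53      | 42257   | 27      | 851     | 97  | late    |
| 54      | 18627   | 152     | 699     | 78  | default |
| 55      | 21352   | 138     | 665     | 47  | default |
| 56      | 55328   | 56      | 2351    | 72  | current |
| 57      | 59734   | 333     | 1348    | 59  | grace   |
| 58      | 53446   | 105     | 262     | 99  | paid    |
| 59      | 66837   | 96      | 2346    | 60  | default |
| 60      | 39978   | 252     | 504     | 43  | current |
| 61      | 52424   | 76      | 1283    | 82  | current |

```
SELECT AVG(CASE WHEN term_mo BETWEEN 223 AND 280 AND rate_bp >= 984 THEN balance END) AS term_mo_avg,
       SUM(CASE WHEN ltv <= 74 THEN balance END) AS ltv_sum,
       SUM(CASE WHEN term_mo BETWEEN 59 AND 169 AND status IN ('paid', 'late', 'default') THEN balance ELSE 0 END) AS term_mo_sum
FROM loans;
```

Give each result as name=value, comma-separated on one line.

term_mo_avg=38350.5, ltv_sum=316631, term_mo_sum=219927

[term_mo_avg: term_mo BETWEEN 223 AND 280 AND rate_bp >= 984]
loan_id=50: ✗
loan_id=51: ✓ → 62964
loan_id=52: ✓ → 13737
loan_id=53: ✗
loan_id=54: ✗
loan_id=55: ✗
loan_id=56: ✗
loan_id=57: ✗
loan_id=58: ✗
loan_id=59: ✗
loan_id=60: ✗
loan_id=61: ✗
term_mo_avg = (62964 + 13737) / 2 = 38350.5
—
[ltv_sum: ltv <= 74]
loan_id=50: ✓ → 59665
loan_id=51: ✗
loan_id=52: ✓ → 13737
loan_id=53: ✗
loan_id=54: ✗
loan_id=55: ✓ → 21352
loan_id=56: ✓ → 55328
loan_id=57: ✓ → 59734
loan_id=58: ✗
loan_id=59: ✓ → 66837
loan_id=60: ✓ → 39978
loan_id=61: ✗
ltv_sum = 59665 + 13737 + 21352 + 55328 + 59734 + 66837 + 39978 = 316631
—
[term_mo_sum: term_mo BETWEEN 59 AND 169 AND status IN ('paid', 'late', 'default')]
loan_id=50: ✓ → 59665
loan_id=51: ✗
loan_id=52: ✗
loan_id=53: ✗
loan_id=54: ✓ → 18627
loan_id=55: ✓ → 21352
loan_id=56: ✗
loan_id=57: ✗
loan_id=58: ✓ → 53446
loan_id=59: ✓ → 66837
loan_id=60: ✗
loan_id=61: ✗
term_mo_sum = 59665 + 18627 + 21352 + 53446 + 66837 = 219927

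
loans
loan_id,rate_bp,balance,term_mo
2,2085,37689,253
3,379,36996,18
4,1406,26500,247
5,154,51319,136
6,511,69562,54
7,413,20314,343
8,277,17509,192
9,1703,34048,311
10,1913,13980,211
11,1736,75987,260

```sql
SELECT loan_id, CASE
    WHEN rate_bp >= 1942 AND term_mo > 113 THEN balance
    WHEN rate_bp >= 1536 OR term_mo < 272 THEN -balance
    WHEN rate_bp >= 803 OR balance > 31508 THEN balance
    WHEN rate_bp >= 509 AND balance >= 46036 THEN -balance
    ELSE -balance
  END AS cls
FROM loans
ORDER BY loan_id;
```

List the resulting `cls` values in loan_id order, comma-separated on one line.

37689, -36996, -26500, -51319, -69562, -20314, -17509, -34048, -13980, -75987

loan_id=2: rate_bp >= 1942 AND term_mo > 113 → 37689
loan_id=3: rate_bp >= 1536 OR term_mo < 272 → -36996
loan_id=4: rate_bp >= 1536 OR term_mo < 272 → -26500
loan_id=5: rate_bp >= 1536 OR term_mo < 272 → -51319
loan_id=6: rate_bp >= 1536 OR term_mo < 272 → -69562
loan_id=7: ELSE → -20314
loan_id=8: rate_bp >= 1536 OR term_mo < 272 → -17509
loan_id=9: rate_bp >= 1536 OR term_mo < 272 → -34048
loan_id=10: rate_bp >= 1536 OR term_mo < 272 → -13980
loan_id=11: rate_bp >= 1536 OR term_mo < 272 → -75987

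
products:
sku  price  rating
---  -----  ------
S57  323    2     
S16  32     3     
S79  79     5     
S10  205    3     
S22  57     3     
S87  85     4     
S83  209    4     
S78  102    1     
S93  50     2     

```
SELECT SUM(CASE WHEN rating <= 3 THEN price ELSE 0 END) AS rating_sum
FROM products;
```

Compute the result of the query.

769

sku=S57: ✓ → 323
sku=S16: ✓ → 32
sku=S79: ✗
sku=S10: ✓ → 205
sku=S22: ✓ → 57
sku=S87: ✗
sku=S83: ✗
sku=S78: ✓ → 102
sku=S93: ✓ → 50
rating_sum = 323 + 32 + 205 + 57 + 102 + 50 = 769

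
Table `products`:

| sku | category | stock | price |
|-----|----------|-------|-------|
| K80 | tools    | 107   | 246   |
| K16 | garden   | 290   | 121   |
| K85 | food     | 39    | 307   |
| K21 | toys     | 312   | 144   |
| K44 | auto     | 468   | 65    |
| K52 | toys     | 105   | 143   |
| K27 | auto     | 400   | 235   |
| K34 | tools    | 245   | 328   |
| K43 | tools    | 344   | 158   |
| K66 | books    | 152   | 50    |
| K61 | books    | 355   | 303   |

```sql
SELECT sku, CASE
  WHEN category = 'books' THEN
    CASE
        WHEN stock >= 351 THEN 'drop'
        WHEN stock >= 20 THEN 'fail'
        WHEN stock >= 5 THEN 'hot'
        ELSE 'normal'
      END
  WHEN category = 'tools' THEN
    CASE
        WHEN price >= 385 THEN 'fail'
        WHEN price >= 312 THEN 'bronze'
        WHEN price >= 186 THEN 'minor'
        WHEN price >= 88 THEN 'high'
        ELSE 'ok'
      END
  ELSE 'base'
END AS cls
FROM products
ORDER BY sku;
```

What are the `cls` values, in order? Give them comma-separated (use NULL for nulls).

base, base, base, bronze, high, base, base, drop, fail, minor, base

sku=K16: category='garden' → outer ELSE → base
sku=K21: category='toys' → outer ELSE → base
sku=K27: category='auto' → outer ELSE → base
sku=K34: category='tools' → inner[price >= 312] → bronze
sku=K43: category='tools' → inner[price >= 88] → high
sku=K44: category='auto' → outer ELSE → base
sku=K52: category='toys' → outer ELSE → base
sku=K61: category='books' → inner[stock >= 351] → drop
sku=K66: category='books' → inner[stock >= 20] → fail
sku=K80: category='tools' → inner[price >= 186] → minor
sku=K85: category='food' → outer ELSE → base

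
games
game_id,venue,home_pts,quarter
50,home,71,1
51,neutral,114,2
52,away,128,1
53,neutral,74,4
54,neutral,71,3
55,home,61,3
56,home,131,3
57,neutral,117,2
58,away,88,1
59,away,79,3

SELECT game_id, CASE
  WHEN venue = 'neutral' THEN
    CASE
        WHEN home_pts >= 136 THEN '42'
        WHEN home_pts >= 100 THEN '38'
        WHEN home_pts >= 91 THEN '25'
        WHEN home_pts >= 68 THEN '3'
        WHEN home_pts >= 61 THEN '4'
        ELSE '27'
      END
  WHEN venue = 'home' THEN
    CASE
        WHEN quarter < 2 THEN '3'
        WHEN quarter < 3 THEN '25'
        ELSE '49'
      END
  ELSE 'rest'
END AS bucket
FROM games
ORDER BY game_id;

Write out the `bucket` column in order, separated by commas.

game_id=50: venue='home' → inner[quarter < 2] → 3
game_id=51: venue='neutral' → inner[home_pts >= 100] → 38
game_id=52: venue='away' → outer ELSE → rest
game_id=53: venue='neutral' → inner[home_pts >= 68] → 3
game_id=54: venue='neutral' → inner[home_pts >= 68] → 3
game_id=55: venue='home' → inner[ELSE] → 49
game_id=56: venue='home' → inner[ELSE] → 49
game_id=57: venue='neutral' → inner[home_pts >= 100] → 38
game_id=58: venue='away' → outer ELSE → rest
game_id=59: venue='away' → outer ELSE → rest

3, 38, rest, 3, 3, 49, 49, 38, rest, rest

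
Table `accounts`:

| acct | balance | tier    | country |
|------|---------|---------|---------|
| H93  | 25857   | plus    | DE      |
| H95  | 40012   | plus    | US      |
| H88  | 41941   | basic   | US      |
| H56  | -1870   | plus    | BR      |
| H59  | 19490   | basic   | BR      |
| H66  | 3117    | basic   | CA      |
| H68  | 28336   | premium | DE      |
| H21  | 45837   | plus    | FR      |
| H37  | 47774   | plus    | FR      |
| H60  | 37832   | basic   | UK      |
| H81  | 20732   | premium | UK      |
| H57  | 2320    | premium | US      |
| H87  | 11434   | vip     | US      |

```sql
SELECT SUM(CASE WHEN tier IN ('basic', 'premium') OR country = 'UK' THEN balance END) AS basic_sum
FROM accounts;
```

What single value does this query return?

153768

acct=H93: ✗
acct=H95: ✗
acct=H88: ✓ → 41941
acct=H56: ✗
acct=H59: ✓ → 19490
acct=H66: ✓ → 3117
acct=H68: ✓ → 28336
acct=H21: ✗
acct=H37: ✗
acct=H60: ✓ → 37832
acct=H81: ✓ → 20732
acct=H57: ✓ → 2320
acct=H87: ✗
basic_sum = 41941 + 19490 + 3117 + 28336 + 37832 + 20732 + 2320 = 153768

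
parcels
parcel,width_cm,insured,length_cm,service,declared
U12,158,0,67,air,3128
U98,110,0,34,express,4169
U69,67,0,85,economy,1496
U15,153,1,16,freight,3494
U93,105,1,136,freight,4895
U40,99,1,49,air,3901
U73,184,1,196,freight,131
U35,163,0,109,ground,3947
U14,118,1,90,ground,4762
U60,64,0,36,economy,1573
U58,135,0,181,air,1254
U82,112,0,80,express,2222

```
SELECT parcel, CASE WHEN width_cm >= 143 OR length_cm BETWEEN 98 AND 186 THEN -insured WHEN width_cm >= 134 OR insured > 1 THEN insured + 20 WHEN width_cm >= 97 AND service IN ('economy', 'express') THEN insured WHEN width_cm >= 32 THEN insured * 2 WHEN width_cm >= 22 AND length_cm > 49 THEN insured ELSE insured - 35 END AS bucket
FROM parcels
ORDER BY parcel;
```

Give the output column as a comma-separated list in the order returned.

parcel=U12: width_cm >= 143 OR length_cm BETWEEN 98 AND 186 → 0
parcel=U14: width_cm >= 32 → 2
parcel=U15: width_cm >= 143 OR length_cm BETWEEN 98 AND 186 → -1
parcel=U35: width_cm >= 143 OR length_cm BETWEEN 98 AND 186 → 0
parcel=U40: width_cm >= 32 → 2
parcel=U58: width_cm >= 143 OR length_cm BETWEEN 98 AND 186 → 0
parcel=U60: width_cm >= 32 → 0
parcel=U69: width_cm >= 32 → 0
parcel=U73: width_cm >= 143 OR length_cm BETWEEN 98 AND 186 → -1
parcel=U82: width_cm >= 97 AND service IN ('economy', 'express') → 0
parcel=U93: width_cm >= 143 OR length_cm BETWEEN 98 AND 186 → -1
parcel=U98: width_cm >= 97 AND service IN ('economy', 'express') → 0

0, 2, -1, 0, 2, 0, 0, 0, -1, 0, -1, 0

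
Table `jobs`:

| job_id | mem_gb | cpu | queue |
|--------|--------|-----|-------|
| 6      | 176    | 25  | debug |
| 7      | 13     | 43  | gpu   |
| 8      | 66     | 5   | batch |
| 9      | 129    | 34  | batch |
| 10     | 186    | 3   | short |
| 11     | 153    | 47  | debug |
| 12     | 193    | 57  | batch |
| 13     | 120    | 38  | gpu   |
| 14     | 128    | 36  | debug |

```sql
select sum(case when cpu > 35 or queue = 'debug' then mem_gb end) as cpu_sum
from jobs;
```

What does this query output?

783

job_id=6: ✓ → 176
job_id=7: ✓ → 13
job_id=8: ✗
job_id=9: ✗
job_id=10: ✗
job_id=11: ✓ → 153
job_id=12: ✓ → 193
job_id=13: ✓ → 120
job_id=14: ✓ → 128
cpu_sum = 176 + 13 + 153 + 193 + 120 + 128 = 783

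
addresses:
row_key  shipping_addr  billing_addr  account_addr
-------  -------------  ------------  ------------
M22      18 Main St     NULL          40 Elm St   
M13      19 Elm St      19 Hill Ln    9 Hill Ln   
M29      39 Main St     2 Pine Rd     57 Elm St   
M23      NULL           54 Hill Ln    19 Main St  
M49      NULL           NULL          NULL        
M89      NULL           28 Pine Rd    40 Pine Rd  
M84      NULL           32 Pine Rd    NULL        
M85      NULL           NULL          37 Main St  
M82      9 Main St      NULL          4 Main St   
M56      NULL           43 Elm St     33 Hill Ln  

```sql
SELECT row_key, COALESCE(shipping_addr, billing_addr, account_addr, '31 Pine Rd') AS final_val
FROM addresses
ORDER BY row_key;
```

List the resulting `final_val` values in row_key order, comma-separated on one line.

19 Elm St, 18 Main St, 54 Hill Ln, 39 Main St, 31 Pine Rd, 43 Elm St, 9 Main St, 32 Pine Rd, 37 Main St, 28 Pine Rd

row_key=M13: shipping_addr=19 Elm St → 19 Elm St
row_key=M22: shipping_addr=18 Main St → 18 Main St
row_key=M23: shipping_addr=NULL, billing_addr=54 Hill Ln → 54 Hill Ln
row_key=M29: shipping_addr=39 Main St → 39 Main St
row_key=M49: shipping_addr=NULL, billing_addr=NULL, account_addr=NULL, → literal 31 Pine Rd → 31 Pine Rd
row_key=M56: shipping_addr=NULL, billing_addr=43 Elm St → 43 Elm St
row_key=M82: shipping_addr=9 Main St → 9 Main St
row_key=M84: shipping_addr=NULL, billing_addr=32 Pine Rd → 32 Pine Rd
row_key=M85: shipping_addr=NULL, billing_addr=NULL, account_addr=37 Main St → 37 Main St
row_key=M89: shipping_addr=NULL, billing_addr=28 Pine Rd → 28 Pine Rd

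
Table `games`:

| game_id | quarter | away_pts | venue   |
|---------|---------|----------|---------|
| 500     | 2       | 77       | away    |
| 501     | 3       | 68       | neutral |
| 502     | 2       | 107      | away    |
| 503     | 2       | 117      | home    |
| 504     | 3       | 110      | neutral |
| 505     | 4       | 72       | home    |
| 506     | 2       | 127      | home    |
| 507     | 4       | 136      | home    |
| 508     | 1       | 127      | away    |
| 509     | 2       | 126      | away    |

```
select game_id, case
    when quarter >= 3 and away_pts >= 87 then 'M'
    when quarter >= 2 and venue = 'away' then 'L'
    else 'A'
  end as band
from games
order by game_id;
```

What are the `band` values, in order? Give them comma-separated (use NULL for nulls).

L, A, L, A, M, A, A, M, A, L

game_id=500: quarter >= 2 and venue = 'away' → L
game_id=501: ELSE → A
game_id=502: quarter >= 2 and venue = 'away' → L
game_id=503: ELSE → A
game_id=504: quarter >= 3 and away_pts >= 87 → M
game_id=505: ELSE → A
game_id=506: ELSE → A
game_id=507: quarter >= 3 and away_pts >= 87 → M
game_id=508: ELSE → A
game_id=509: quarter >= 2 and venue = 'away' → L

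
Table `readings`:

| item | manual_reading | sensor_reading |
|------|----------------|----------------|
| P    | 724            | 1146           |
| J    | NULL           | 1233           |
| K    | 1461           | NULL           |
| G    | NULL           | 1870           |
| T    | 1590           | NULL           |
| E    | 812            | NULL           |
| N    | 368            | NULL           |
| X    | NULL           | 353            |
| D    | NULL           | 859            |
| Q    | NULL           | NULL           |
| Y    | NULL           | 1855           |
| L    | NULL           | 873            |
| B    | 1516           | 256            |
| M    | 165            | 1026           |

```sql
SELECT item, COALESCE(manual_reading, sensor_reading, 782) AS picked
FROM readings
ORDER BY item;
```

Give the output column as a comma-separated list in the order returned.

1516, 859, 812, 1870, 1233, 1461, 873, 165, 368, 724, 782, 1590, 353, 1855

item=B: manual_reading=1516 → 1516
item=D: manual_reading=NULL, sensor_reading=859 → 859
item=E: manual_reading=812 → 812
item=G: manual_reading=NULL, sensor_reading=1870 → 1870
item=J: manual_reading=NULL, sensor_reading=1233 → 1233
item=K: manual_reading=1461 → 1461
item=L: manual_reading=NULL, sensor_reading=873 → 873
item=M: manual_reading=165 → 165
item=N: manual_reading=368 → 368
item=P: manual_reading=724 → 724
item=Q: manual_reading=NULL, sensor_reading=NULL, → literal 782 → 782
item=T: manual_reading=1590 → 1590
item=X: manual_reading=NULL, sensor_reading=353 → 353
item=Y: manual_reading=NULL, sensor_reading=1855 → 1855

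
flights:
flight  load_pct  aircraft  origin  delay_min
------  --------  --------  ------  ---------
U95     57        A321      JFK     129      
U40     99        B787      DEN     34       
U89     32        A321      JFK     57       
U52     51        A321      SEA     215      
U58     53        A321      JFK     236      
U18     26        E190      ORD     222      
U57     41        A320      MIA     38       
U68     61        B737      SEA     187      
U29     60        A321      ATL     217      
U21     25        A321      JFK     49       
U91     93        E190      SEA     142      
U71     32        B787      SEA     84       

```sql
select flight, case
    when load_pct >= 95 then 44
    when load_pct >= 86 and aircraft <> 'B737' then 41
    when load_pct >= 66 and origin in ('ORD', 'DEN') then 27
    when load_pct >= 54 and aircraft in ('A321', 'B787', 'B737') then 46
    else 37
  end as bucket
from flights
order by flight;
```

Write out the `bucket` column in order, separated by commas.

flight=U18: ELSE → 37
flight=U21: ELSE → 37
flight=U29: load_pct >= 54 and aircraft in ('A321', 'B787', 'B737') → 46
flight=U40: load_pct >= 95 → 44
flight=U52: ELSE → 37
flight=U57: ELSE → 37
flight=U58: ELSE → 37
flight=U68: load_pct >= 54 and aircraft in ('A321', 'B787', 'B737') → 46
flight=U71: ELSE → 37
flight=U89: ELSE → 37
flight=U91: load_pct >= 86 and aircraft <> 'B737' → 41
flight=U95: load_pct >= 54 and aircraft in ('A321', 'B787', 'B737') → 46

37, 37, 46, 44, 37, 37, 37, 46, 37, 37, 41, 46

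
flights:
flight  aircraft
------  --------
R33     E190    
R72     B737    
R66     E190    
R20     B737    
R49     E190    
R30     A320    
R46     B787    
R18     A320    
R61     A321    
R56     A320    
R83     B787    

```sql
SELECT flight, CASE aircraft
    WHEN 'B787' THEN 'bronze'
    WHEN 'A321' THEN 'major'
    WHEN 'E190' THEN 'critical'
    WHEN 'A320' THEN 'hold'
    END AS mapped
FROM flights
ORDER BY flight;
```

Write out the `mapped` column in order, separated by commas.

flight=R18: aircraft='A320' → hold
flight=R20: (no match → NULL) → NULL
flight=R30: aircraft='A320' → hold
flight=R33: aircraft='E190' → critical
flight=R46: aircraft='B787' → bronze
flight=R49: aircraft='E190' → critical
flight=R56: aircraft='A320' → hold
flight=R61: aircraft='A321' → major
flight=R66: aircraft='E190' → critical
flight=R72: (no match → NULL) → NULL
flight=R83: aircraft='B787' → bronze

hold, NULL, hold, critical, bronze, critical, hold, major, critical, NULL, bronze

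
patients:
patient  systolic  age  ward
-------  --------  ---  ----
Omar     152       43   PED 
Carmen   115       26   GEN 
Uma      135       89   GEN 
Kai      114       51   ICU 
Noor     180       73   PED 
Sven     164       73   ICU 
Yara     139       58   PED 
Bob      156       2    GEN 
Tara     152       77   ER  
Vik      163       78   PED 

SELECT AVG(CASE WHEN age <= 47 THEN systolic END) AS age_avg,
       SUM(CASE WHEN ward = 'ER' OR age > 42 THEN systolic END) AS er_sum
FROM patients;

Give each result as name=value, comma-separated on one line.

[age_avg: age <= 47]
patient=Omar: ✓ → 152
patient=Carmen: ✓ → 115
patient=Uma: ✗
patient=Kai: ✗
patient=Noor: ✗
patient=Sven: ✗
patient=Yara: ✗
patient=Bob: ✓ → 156
patient=Tara: ✗
patient=Vik: ✗
age_avg = (152 + 115 + 156) / 3 = 141
—
[er_sum: ward = 'ER' OR age > 42]
patient=Omar: ✓ → 152
patient=Carmen: ✗
patient=Uma: ✓ → 135
patient=Kai: ✓ → 114
patient=Noor: ✓ → 180
patient=Sven: ✓ → 164
patient=Yara: ✓ → 139
patient=Bob: ✗
patient=Tara: ✓ → 152
patient=Vik: ✓ → 163
er_sum = 152 + 135 + 114 + 180 + 164 + 139 + 152 + 163 = 1199

age_avg=141, er_sum=1199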